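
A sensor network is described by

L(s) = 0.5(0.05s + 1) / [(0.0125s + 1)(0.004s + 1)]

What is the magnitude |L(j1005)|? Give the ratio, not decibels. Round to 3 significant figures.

0.481

At ω = 1005 rad/s:
zero (1 + j1005·0.05) = 1 + j50.25 → |·| ≈ 50.26, ∠ ≈ 88.86°
pole (1 + j1005·0.0125) = 1 + j12.5625 → |·| ≈ 12.602, ∠ ≈ 85.45°
pole (1 + j1005·0.004) = 1 + j4.02 → |·| ≈ 4.1425, ∠ ≈ 76.03°
|L| = 0.5 · 50.26 / (12.602 · 4.1425) ≈ 0.48138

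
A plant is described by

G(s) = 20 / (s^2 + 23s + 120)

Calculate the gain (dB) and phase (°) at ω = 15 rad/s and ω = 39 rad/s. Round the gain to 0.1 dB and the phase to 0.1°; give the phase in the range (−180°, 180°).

Substitute s = j15:
Numerator: 20 = 20 + j0
Denominator: (j15)^2 + 23(j15) + 120 = -105 + j345
|N| = √(20² + 0²) ≈ 20, ∠N ≈ 0.00°
|D| = √(105² + 345²) ≈ 360.62, ∠D ≈ 106.93°
|G| = 20 / 360.62 ≈ 0.05546
Gain = 20 log₁₀(0.05546) ≈ -25.12 dB
∠G = 0.00° − 106.93° = -106.93°

Substitute s = j39:
Numerator: 20 = 20 + j0
Denominator: (j39)^2 + 23(j39) + 120 = -1401 + j897
|N| = √(20² + 0²) ≈ 20, ∠N ≈ 0.00°
|D| = √(1401² + 897²) ≈ 1663.6, ∠D ≈ 147.37°
|G| = 20 / 1663.6 ≈ 0.012022
Gain = 20 log₁₀(0.012022) ≈ -38.40 dB
∠G = 0.00° − 147.37° = -147.37°

ω = 15: -25.1 dB, -106.9°; ω = 39: -38.4 dB, -147.4°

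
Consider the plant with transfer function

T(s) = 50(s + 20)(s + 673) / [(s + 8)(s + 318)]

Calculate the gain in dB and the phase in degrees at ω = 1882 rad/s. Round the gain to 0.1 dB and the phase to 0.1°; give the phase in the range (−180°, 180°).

34.4 dB, -10.5°

At s = jω = j1882:
zero (s+20): 20 + j1882 → |·| = √(20²+1882²) = √3542324 ≈ 1882.1, ∠ = arctan(1882/20) ≈ 89.39°
zero (s+673): 673 + j1882 → |·| = √(673²+1882²) = √3994853 ≈ 1998.7, ∠ = arctan(1882/673) ≈ 70.32°
pole (s+8): 8 + j1882 → |·| = √(8²+1882²) = √3541988 ≈ 1882, ∠ = arctan(1882/8) ≈ 89.76°
pole (s+318): 318 + j1882 → |·| = √(318²+1882²) = √3643048 ≈ 1908.7, ∠ = arctan(1882/318) ≈ 80.41°
|T| = 50 · 3.7618e+06 / 3.5922e+06 ≈ 52.361
Gain = 20 log₁₀(52.361) ≈ 34.38 dB
∠T = 159.71° − 170.17° = -10.46°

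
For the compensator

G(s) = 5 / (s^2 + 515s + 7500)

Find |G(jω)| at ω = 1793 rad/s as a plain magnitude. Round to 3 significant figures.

1.50e-06

Substitute s = j1793:
Numerator: 5 = 5 + j0
Denominator: (j1793)^2 + 515(j1793) + 7500 = -3207349 + j923395
|N| = √(5² + 0²) ≈ 5, ∠N ≈ 0.00°
|D| = √(3207349² + 923395²) ≈ 3.3376e+06, ∠D ≈ 163.94°
|G| = 5 / 3.3376e+06 ≈ 1.4981e-06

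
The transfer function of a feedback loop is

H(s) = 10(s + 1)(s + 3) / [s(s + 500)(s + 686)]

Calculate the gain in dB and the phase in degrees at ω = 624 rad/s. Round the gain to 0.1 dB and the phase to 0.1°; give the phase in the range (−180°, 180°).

At s = jω = j624:
zero (s+1): 1 + j624 → |·| = √(1²+624²) = √389377 ≈ 624, ∠ = arctan(624/1) ≈ 89.91°
zero (s+3): 3 + j624 → |·| = √(3²+624²) = √389385 ≈ 624.01, ∠ = arctan(624/3) ≈ 89.72°
pole (s+500): 500 + j624 → |·| = √(500²+624²) = √639376 ≈ 799.61, ∠ = arctan(624/500) ≈ 51.30°
pole (s+686): 686 + j624 → |·| = √(686²+624²) = √859972 ≈ 927.35, ∠ = arctan(624/686) ≈ 42.29°
pole at origin: |s| = 624, ∠ = 90.00° (in denominator)
|H| = 10 · 3.8938e+05 / 4.6271e+08 ≈ 0.0084152
Gain = 20 log₁₀(0.0084152) ≈ -41.50 dB
∠H = 179.63° − 183.59° = -3.96°

-41.5 dB, -4.0°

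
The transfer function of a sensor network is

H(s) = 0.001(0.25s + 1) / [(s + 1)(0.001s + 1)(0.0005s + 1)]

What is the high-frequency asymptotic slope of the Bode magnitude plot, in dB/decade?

-40 dB/decade

Each pole contributes −20 dB/decade at high frequency; each zero contributes +20 dB/decade.
Net: 1 zero(s) − 3 pole(s) → -40 dB/decade.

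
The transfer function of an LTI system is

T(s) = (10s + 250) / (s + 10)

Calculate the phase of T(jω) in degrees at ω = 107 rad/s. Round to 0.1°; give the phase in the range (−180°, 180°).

-7.8°

Substitute s = j107:
Numerator: 10(j107) + 250 = 250 + j1070
Denominator: (j107) + 10 = 10 + j107
|N| = √(250² + 1070²) ≈ 1098.8, ∠N ≈ 76.85°
|D| = √(10² + 107²) ≈ 107.47, ∠D ≈ 84.66°
∠T = 76.85° − 84.66° = -7.81°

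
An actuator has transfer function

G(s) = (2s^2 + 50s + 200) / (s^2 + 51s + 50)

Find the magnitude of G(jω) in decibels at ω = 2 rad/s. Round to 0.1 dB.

Substitute s = j2:
Numerator: 2(j2)^2 + 50(j2) + 200 = 192 + j100
Denominator: (j2)^2 + 51(j2) + 50 = 46 + j102
|N| = √(192² + 100²) ≈ 216.48, ∠N ≈ 27.51°
|D| = √(46² + 102²) ≈ 111.89, ∠D ≈ 65.73°
|G| = 216.48 / 111.89 ≈ 1.9348
Gain = 20 log₁₀(1.9348) ≈ 5.73 dB

5.7 dB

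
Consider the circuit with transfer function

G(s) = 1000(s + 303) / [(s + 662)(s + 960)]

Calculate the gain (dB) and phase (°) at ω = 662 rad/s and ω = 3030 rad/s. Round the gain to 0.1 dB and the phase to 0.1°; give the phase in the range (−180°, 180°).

ω = 662: -3.5 dB, -14.2°; ω = 3030: -10.2 dB, -65.8°

At s = jω = j662:
zero (s+303): 303 + j662 → |·| = √(303²+662²) = √530053 ≈ 728.05, ∠ = arctan(662/303) ≈ 65.41°
pole (s+662): 662 + j662 → |·| = √(662²+662²) = √876488 ≈ 936.21, ∠ = arctan(662/662) ≈ 45.00°
pole (s+960): 960 + j662 → |·| = √(960²+662²) = √1359844 ≈ 1166.1, ∠ = arctan(662/960) ≈ 34.59°
|G| = 1000 · 728.05 / 1.0917e+06 ≈ 0.6669
Gain = 20 log₁₀(0.6669) ≈ -3.52 dB
∠G = 65.41° − 79.59° = -14.18°

At s = jω = j3030:
zero (s+303): 303 + j3030 → |·| = √(303²+3030²) = √9272709 ≈ 3045.1, ∠ = arctan(3030/303) ≈ 84.29°
pole (s+662): 662 + j3030 → |·| = √(662²+3030²) = √9619144 ≈ 3101.5, ∠ = arctan(3030/662) ≈ 77.68°
pole (s+960): 960 + j3030 → |·| = √(960²+3030²) = √10102500 ≈ 3178.4, ∠ = arctan(3030/960) ≈ 72.42°
|G| = 1000 · 3045.1 / 9.8578e+06 ≈ 0.3089
Gain = 20 log₁₀(0.3089) ≈ -10.20 dB
∠G = 84.29° − 150.10° = -65.81°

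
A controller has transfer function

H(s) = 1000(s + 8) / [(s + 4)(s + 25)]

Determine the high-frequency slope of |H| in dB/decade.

Each pole contributes −20 dB/decade at high frequency; each zero contributes +20 dB/decade.
Net: 1 zero(s) − 2 pole(s) → -20 dB/decade.

-20 dB/decade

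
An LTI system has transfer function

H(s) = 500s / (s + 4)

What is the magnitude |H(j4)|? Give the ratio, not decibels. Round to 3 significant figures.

At s = jω = j4:
zero at origin: s = j4 → |·| = 4, ∠ = 90.00°
pole (s+4): 4 + j4 → |·| = √(4²+4²) = √32 ≈ 5.6569, ∠ = arctan(4/4) ≈ 45.00°
|H| = 500 · 4 / 5.6569 ≈ 353.55

354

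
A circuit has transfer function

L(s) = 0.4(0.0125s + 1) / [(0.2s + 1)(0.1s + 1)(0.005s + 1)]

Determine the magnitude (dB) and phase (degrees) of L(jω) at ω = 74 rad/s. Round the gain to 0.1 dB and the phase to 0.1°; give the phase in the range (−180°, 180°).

-46.7 dB, -146.0°

At ω = 74 rad/s:
zero (1 + j74·0.0125) = 1 + j0.925 → |·| ≈ 1.3622, ∠ ≈ 42.77°
pole (1 + j74·0.2) = 1 + j14.8 → |·| ≈ 14.834, ∠ ≈ 86.13°
pole (1 + j74·0.1) = 1 + j7.4 → |·| ≈ 7.4673, ∠ ≈ 82.30°
pole (1 + j74·0.005) = 1 + j0.37 → |·| ≈ 1.0663, ∠ ≈ 20.30°
|L| = 0.4 · 1.3622 / (14.834 · 7.4673 · 1.0663) ≈ 0.0046132
Gain = 20 log₁₀(0.0046132) ≈ -46.72 dB
∠L = (42.77°) − (86.13° + 82.30° + 20.30°) = -145.96°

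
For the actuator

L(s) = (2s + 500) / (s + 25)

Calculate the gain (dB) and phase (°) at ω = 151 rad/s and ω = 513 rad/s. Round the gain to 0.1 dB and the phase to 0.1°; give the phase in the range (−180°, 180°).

Substitute s = j151:
Numerator: 2(j151) + 500 = 500 + j302
Denominator: (j151) + 25 = 25 + j151
|N| = √(500² + 302²) ≈ 584.13, ∠N ≈ 31.13°
|D| = √(25² + 151²) ≈ 153.06, ∠D ≈ 80.60°
|L| = 584.13 / 153.06 ≈ 3.8163
Gain = 20 log₁₀(3.8163) ≈ 11.63 dB
∠L = 31.13° − 80.60° = -49.47°

Substitute s = j513:
Numerator: 2(j513) + 500 = 500 + j1026
Denominator: (j513) + 25 = 25 + j513
|N| = √(500² + 1026²) ≈ 1141.3, ∠N ≈ 64.02°
|D| = √(25² + 513²) ≈ 513.61, ∠D ≈ 87.21°
|L| = 1141.3 / 513.61 ≈ 2.2221
Gain = 20 log₁₀(2.2221) ≈ 6.94 dB
∠L = 64.02° − 87.21° = -23.19°

ω = 151: 11.6 dB, -49.5°; ω = 513: 6.9 dB, -23.2°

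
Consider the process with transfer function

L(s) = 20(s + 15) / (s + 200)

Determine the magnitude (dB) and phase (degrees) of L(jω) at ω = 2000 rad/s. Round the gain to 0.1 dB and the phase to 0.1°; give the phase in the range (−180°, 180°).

At s = jω = j2000:
zero (s+15): 15 + j2000 → |·| = √(15²+2000²) = √4000225 ≈ 2000.1, ∠ = arctan(2000/15) ≈ 89.57°
pole (s+200): 200 + j2000 → |·| = √(200²+2000²) = √4040000 ≈ 2010, ∠ = arctan(2000/200) ≈ 84.29°
|L| = 20 · 2000.1 / 2010 ≈ 19.901
Gain = 20 log₁₀(19.901) ≈ 25.98 dB
∠L = 89.57° − 84.29° = 5.28°

26.0 dB, 5.3°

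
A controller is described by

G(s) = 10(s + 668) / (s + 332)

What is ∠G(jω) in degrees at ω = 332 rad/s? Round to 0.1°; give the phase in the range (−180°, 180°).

-18.6°

At s = jω = j332:
zero (s+668): 668 + j332 → |·| = √(668²+332²) = √556448 ≈ 745.95, ∠ = arctan(332/668) ≈ 26.43°
pole (s+332): 332 + j332 → |·| = √(332²+332²) = √220448 ≈ 469.52, ∠ = arctan(332/332) ≈ 45.00°
∠G = 26.43° − 45.00° = -18.57°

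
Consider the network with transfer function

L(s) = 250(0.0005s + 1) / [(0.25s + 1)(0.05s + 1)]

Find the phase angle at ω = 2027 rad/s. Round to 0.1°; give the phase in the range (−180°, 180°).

At ω = 2027 rad/s:
zero (1 + j2027·0.0005) = 1 + j1.0135 → |·| ≈ 1.4238, ∠ ≈ 45.38°
pole (1 + j2027·0.25) = 1 + j506.75 → |·| ≈ 506.75, ∠ ≈ 89.89°
pole (1 + j2027·0.05) = 1 + j101.35 → |·| ≈ 101.35, ∠ ≈ 89.43°
∠L = (45.38°) − (89.89° + 89.43°) = -133.94°

-133.9°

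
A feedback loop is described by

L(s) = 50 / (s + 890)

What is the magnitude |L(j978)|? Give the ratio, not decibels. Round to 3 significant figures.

Substitute s = j978:
Numerator: 50 = 50 + j0
Denominator: (j978) + 890 = 890 + j978
|N| = √(50² + 0²) ≈ 50, ∠N ≈ 0.00°
|D| = √(890² + 978²) ≈ 1322.3, ∠D ≈ 47.70°
|L| = 50 / 1322.3 ≈ 0.037813

0.0378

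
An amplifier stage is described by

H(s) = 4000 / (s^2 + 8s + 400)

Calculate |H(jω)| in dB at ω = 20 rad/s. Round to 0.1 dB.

At s = jω = j20:
quadratic: (j20)² + 8·j20 + 400 = 0 + j160 → |·| ≈ 160, ∠ ≈ 90.00°
|H| = 4000 / 160 ≈ 25
Gain = 20 log₁₀(25) ≈ 27.96 dB

28.0 dB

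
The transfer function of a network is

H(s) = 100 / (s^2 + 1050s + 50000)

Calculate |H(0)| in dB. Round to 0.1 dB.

H(0) = 100 / 50000 = 0.002
20 log₁₀(0.002) ≈ -53.98 dB

-54.0 dB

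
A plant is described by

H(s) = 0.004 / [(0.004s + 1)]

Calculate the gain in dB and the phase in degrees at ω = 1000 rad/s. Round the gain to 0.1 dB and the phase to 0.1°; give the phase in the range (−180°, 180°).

-60.3 dB, -76.0°

At ω = 1000 rad/s:
pole (1 + j1000·0.004) = 1 + j4 → |·| ≈ 4.1231, ∠ ≈ 75.96°
|H| = 0.004 · 1 / (4.1231) ≈ 0.00097014
Gain = 20 log₁₀(0.00097014) ≈ -60.26 dB
∠H = (0°) − (75.96°) = -75.96°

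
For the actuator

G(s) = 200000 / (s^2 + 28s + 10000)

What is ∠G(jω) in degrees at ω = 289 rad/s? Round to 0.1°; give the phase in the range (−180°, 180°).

At s = jω = j289:
quadratic: (j289)² + 28·j289 + 10000 = -73521 + j8092 → |·| ≈ 73965, ∠ ≈ 173.72°
∠G = 0.00° − 173.72° = -173.72°

-173.7°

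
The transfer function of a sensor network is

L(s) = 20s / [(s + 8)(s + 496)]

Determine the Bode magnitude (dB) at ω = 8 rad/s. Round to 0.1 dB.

-30.9 dB

At s = jω = j8:
zero at origin: s = j8 → |·| = 8, ∠ = 90.00°
pole (s+8): 8 + j8 → |·| = √(8²+8²) = √128 ≈ 11.314, ∠ = arctan(8/8) ≈ 45.00°
pole (s+496): 496 + j8 → |·| = √(496²+8²) = √246080 ≈ 496.06, ∠ = arctan(8/496) ≈ 0.92°
|L| = 20 · 8 / 5612.4 ≈ 0.028508
Gain = 20 log₁₀(0.028508) ≈ -30.90 dB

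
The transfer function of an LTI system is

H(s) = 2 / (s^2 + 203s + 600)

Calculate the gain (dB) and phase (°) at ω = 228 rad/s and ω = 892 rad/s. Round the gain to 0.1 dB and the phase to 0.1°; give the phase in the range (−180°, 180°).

ω = 228: -90.8 dB, -138.0°; ω = 892: -112.2 dB, -167.2°

Substitute s = j228:
Numerator: 2 = 2 + j0
Denominator: (j228)^2 + 203(j228) + 600 = -51384 + j46284
|N| = √(2² + 0²) ≈ 2, ∠N ≈ 0.00°
|D| = √(51384² + 46284²) ≈ 69156, ∠D ≈ 137.99°
|H| = 2 / 69156 ≈ 2.892e-05
Gain = 20 log₁₀(2.892e-05) ≈ -90.78 dB
∠H = 0.00° − 137.99° = -137.99°

Substitute s = j892:
Numerator: 2 = 2 + j0
Denominator: (j892)^2 + 203(j892) + 600 = -795064 + j181076
|N| = √(2² + 0²) ≈ 2, ∠N ≈ 0.00°
|D| = √(795064² + 181076²) ≈ 8.1542e+05, ∠D ≈ 167.17°
|H| = 2 / 8.1542e+05 ≈ 2.4527e-06
Gain = 20 log₁₀(2.4527e-06) ≈ -112.21 dB
∠H = 0.00° − 167.17° = -167.17°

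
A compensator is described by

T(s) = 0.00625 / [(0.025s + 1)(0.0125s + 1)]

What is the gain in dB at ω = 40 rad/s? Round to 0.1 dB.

-48.1 dB

At ω = 40 rad/s:
pole (1 + j40·0.025) = 1 + j1 → |·| ≈ 1.4142, ∠ ≈ 45.00°
pole (1 + j40·0.0125) = 1 + j0.5 → |·| ≈ 1.118, ∠ ≈ 26.57°
|T| = 0.00625 · 1 / (1.4142 · 1.118) ≈ 0.003953
Gain = 20 log₁₀(0.003953) ≈ -48.06 dB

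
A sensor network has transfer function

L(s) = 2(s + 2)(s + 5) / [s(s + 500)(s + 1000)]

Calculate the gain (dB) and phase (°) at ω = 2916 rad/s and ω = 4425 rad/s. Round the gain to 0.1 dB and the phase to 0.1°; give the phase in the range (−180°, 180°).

ω = 2916: -63.9 dB, -61.5°; ω = 4425: -67.2 dB, -70.9°

At s = jω = j2916:
zero (s+2): 2 + j2916 → |·| = √(2²+2916²) = √8503060 ≈ 2916, ∠ = arctan(2916/2) ≈ 89.96°
zero (s+5): 5 + j2916 → |·| = √(5²+2916²) = √8503081 ≈ 2916, ∠ = arctan(2916/5) ≈ 89.90°
pole (s+500): 500 + j2916 → |·| = √(500²+2916²) = √8753056 ≈ 2958.6, ∠ = arctan(2916/500) ≈ 80.27°
pole (s+1000): 1000 + j2916 → |·| = √(1000²+2916²) = √9503056 ≈ 3082.7, ∠ = arctan(2916/1000) ≈ 71.07°
pole at origin: |s| = 2916, ∠ = 90.00° (in denominator)
|L| = 2 · 8.5031e+06 / 2.6595e+10 ≈ 0.00063945
Gain = 20 log₁₀(0.00063945) ≈ -63.88 dB
∠L = 179.86° − 241.34° = -61.48°

At s = jω = j4425:
zero (s+2): 2 + j4425 → |·| = √(2²+4425²) = √19580629 ≈ 4425, ∠ = arctan(4425/2) ≈ 89.97°
zero (s+5): 5 + j4425 → |·| = √(5²+4425²) = √19580650 ≈ 4425, ∠ = arctan(4425/5) ≈ 89.94°
pole (s+500): 500 + j4425 → |·| = √(500²+4425²) = √19830625 ≈ 4453.2, ∠ = arctan(4425/500) ≈ 83.55°
pole (s+1000): 1000 + j4425 → |·| = √(1000²+4425²) = √20580625 ≈ 4536.6, ∠ = arctan(4425/1000) ≈ 77.27°
pole at origin: |s| = 4425, ∠ = 90.00° (in denominator)
|L| = 2 · 1.9581e+07 / 8.9396e+10 ≈ 0.00043807
Gain = 20 log₁₀(0.00043807) ≈ -67.17 dB
∠L = 179.91° − 250.82° = -70.91°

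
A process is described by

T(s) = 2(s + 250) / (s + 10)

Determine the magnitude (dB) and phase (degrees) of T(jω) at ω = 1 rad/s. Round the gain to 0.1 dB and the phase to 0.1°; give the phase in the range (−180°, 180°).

At s = jω = j1:
zero (s+250): 250 + j1 → |·| = √(250²+1²) = √62501 ≈ 250, ∠ = arctan(1/250) ≈ 0.23°
pole (s+10): 10 + j1 → |·| = √(10²+1²) = √101 ≈ 10.05, ∠ = arctan(1/10) ≈ 5.71°
|T| = 2 · 250 / 10.05 ≈ 49.751
Gain = 20 log₁₀(49.751) ≈ 33.94 dB
∠T = 0.23° − 5.71° = -5.48°

33.9 dB, -5.5°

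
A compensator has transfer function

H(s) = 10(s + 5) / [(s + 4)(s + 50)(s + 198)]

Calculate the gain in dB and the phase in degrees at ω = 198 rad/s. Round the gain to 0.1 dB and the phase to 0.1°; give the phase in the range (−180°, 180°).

At s = jω = j198:
zero (s+5): 5 + j198 → |·| = √(5²+198²) = √39229 ≈ 198.06, ∠ = arctan(198/5) ≈ 88.55°
pole (s+4): 4 + j198 → |·| = √(4²+198²) = √39220 ≈ 198.04, ∠ = arctan(198/4) ≈ 88.84°
pole (s+50): 50 + j198 → |·| = √(50²+198²) = √41704 ≈ 204.22, ∠ = arctan(198/50) ≈ 75.83°
pole (s+198): 198 + j198 → |·| = √(198²+198²) = √78408 ≈ 280.01, ∠ = arctan(198/198) ≈ 45.00°
|H| = 10 · 198.06 / 1.1325e+07 ≈ 0.00017489
Gain = 20 log₁₀(0.00017489) ≈ -75.14 dB
∠H = 88.55° − 209.67° = -121.12°

-75.1 dB, -121.1°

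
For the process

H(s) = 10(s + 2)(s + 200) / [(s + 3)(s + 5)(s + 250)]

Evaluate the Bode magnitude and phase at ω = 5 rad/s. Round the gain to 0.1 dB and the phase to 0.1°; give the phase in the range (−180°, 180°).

At s = jω = j5:
zero (s+2): 2 + j5 → |·| = √(2²+5²) = √29 ≈ 5.3852, ∠ = arctan(5/2) ≈ 68.20°
zero (s+200): 200 + j5 → |·| = √(200²+5²) = √40025 ≈ 200.06, ∠ = arctan(5/200) ≈ 1.43°
pole (s+3): 3 + j5 → |·| = √(3²+5²) = √34 ≈ 5.831, ∠ = arctan(5/3) ≈ 59.04°
pole (s+5): 5 + j5 → |·| = √(5²+5²) = √50 ≈ 7.0711, ∠ = arctan(5/5) ≈ 45.00°
pole (s+250): 250 + j5 → |·| = √(250²+5²) = √62525 ≈ 250.05, ∠ = arctan(5/250) ≈ 1.15°
|H| = 10 · 1077.4 / 10310 ≈ 1.045
Gain = 20 log₁₀(1.045) ≈ 0.38 dB
∠H = 69.63° − 105.19° = -35.56°

0.4 dB, -35.6°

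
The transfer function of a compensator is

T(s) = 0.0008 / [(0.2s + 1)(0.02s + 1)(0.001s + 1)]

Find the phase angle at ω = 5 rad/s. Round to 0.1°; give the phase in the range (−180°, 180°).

-51.0°

At ω = 5 rad/s:
pole (1 + j5·0.2) = 1 + j1 → |·| ≈ 1.4142, ∠ ≈ 45.00°
pole (1 + j5·0.02) = 1 + j0.1 → |·| ≈ 1.005, ∠ ≈ 5.71°
pole (1 + j5·0.001) = 1 + j0.005 → |·| ≈ 1, ∠ ≈ 0.29°
∠T = (0°) − (45.00° + 5.71° + 0.29°) = -51.00°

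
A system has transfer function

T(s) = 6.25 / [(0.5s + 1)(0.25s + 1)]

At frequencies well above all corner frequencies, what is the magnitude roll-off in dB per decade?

Each pole contributes −20 dB/decade at high frequency; each zero contributes +20 dB/decade.
Net: 0 zero(s) − 2 pole(s) → -40 dB/decade.

-40 dB/decade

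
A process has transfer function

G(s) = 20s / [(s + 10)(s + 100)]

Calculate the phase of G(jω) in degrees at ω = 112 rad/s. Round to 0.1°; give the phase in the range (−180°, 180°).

At s = jω = j112:
zero at origin: s = j112 → |·| = 112, ∠ = 90.00°
pole (s+10): 10 + j112 → |·| = √(10²+112²) = √12644 ≈ 112.45, ∠ = arctan(112/10) ≈ 84.90°
pole (s+100): 100 + j112 → |·| = √(100²+112²) = √22544 ≈ 150.15, ∠ = arctan(112/100) ≈ 48.24°
∠G = 90.00° − 133.14° = -43.14°

-43.1°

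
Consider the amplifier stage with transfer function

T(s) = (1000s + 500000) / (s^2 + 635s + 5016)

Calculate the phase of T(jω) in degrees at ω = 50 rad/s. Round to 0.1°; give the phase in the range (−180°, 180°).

Substitute s = j50:
Numerator: 1000(j50) + 500000 = 500000 + j50000
Denominator: (j50)^2 + 635(j50) + 5016 = 2516 + j31750
|N| = √(500000² + 50000²) ≈ 5.0249e+05, ∠N ≈ 5.71°
|D| = √(2516² + 31750²) ≈ 31850, ∠D ≈ 85.47°
∠T = 5.71° − 85.47° = -79.76°

-79.8°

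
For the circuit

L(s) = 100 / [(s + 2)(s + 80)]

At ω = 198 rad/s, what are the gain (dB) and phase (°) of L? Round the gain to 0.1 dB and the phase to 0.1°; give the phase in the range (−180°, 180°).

At s = jω = j198:
pole (s+2): 2 + j198 → |·| = √(2²+198²) = √39208 ≈ 198.01, ∠ = arctan(198/2) ≈ 89.42°
pole (s+80): 80 + j198 → |·| = √(80²+198²) = √45604 ≈ 213.55, ∠ = arctan(198/80) ≈ 68.00°
|L| = 100 / 42285 ≈ 0.0023649
Gain = 20 log₁₀(0.0023649) ≈ -52.52 dB
∠L = 0.00° − 157.42° = -157.42°

-52.5 dB, -157.4°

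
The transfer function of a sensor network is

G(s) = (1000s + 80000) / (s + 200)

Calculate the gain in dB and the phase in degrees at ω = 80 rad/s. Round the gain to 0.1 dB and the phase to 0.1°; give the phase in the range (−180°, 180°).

Substitute s = j80:
Numerator: 1000(j80) + 80000 = 80000 + j80000
Denominator: (j80) + 200 = 200 + j80
|N| = √(80000² + 80000²) ≈ 1.1314e+05, ∠N ≈ 45.00°
|D| = √(200² + 80²) ≈ 215.41, ∠D ≈ 21.80°
|G| = 1.1314e+05 / 215.41 ≈ 525.23
Gain = 20 log₁₀(525.23) ≈ 54.41 dB
∠G = 45.00° − 21.80° = 23.20°

54.4 dB, 23.2°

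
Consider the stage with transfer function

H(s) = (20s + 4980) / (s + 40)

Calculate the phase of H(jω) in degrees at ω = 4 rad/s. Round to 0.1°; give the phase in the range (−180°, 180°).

-4.8°

Substitute s = j4:
Numerator: 20(j4) + 4980 = 4980 + j80
Denominator: (j4) + 40 = 40 + j4
|N| = √(4980² + 80²) ≈ 4980.6, ∠N ≈ 0.92°
|D| = √(40² + 4²) ≈ 40.2, ∠D ≈ 5.71°
∠H = 0.92° − 5.71° = -4.79°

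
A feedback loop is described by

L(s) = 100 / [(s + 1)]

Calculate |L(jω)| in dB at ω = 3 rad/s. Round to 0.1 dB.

30.0 dB

At ω = 3 rad/s:
pole (1 + j3·1) = 1 + j3 → |·| ≈ 3.1623, ∠ ≈ 71.57°
|L| = 100 · 1 / (3.1623) ≈ 31.623
Gain = 20 log₁₀(31.623) ≈ 30.00 dB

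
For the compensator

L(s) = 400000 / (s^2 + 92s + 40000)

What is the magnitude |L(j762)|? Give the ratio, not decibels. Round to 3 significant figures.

0.734

At s = jω = j762:
quadratic: (j762)² + 92·j762 + 40000 = -540644 + j70104 → |·| ≈ 5.4517e+05, ∠ ≈ 172.61°
|L| = 400000 / 5.4517e+05 ≈ 0.73372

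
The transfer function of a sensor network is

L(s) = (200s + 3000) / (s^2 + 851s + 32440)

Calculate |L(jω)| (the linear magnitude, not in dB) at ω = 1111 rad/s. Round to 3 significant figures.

Substitute s = j1111:
Numerator: 200(j1111) + 3000 = 3000 + j222200
Denominator: (j1111)^2 + 851(j1111) + 32440 = -1201881 + j945461
|N| = √(3000² + 222200²) ≈ 2.2222e+05, ∠N ≈ 89.23°
|D| = √(1201881² + 945461²) ≈ 1.5292e+06, ∠D ≈ 141.81°
|L| = 2.2222e+05 / 1.5292e+06 ≈ 0.14532

0.145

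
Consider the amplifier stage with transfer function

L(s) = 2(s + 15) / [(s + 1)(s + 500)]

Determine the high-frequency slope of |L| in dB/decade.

Each pole contributes −20 dB/decade at high frequency; each zero contributes +20 dB/decade.
Net: 1 zero(s) − 2 pole(s) → -20 dB/decade.

-20 dB/decade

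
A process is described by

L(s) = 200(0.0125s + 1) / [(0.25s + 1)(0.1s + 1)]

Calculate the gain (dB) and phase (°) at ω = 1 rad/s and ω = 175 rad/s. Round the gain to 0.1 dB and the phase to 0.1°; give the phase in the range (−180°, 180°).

ω = 1: 45.7 dB, -19.0°; ω = 175: -4.1 dB, -110.0°

At ω = 1 rad/s:
zero (1 + j1·0.0125) = 1 + j0.0125 → |·| ≈ 1.0001, ∠ ≈ 0.72°
pole (1 + j1·0.25) = 1 + j0.25 → |·| ≈ 1.0308, ∠ ≈ 14.04°
pole (1 + j1·0.1) = 1 + j0.1 → |·| ≈ 1.005, ∠ ≈ 5.71°
|L| = 200 · 1.0001 / (1.0308 · 1.005) ≈ 193.08
Gain = 20 log₁₀(193.08) ≈ 45.71 dB
∠L = (0.72°) − (14.04° + 5.71°) = -19.03°

At ω = 175 rad/s:
zero (1 + j175·0.0125) = 1 + j2.1875 → |·| ≈ 2.4052, ∠ ≈ 65.43°
pole (1 + j175·0.25) = 1 + j43.75 → |·| ≈ 43.761, ∠ ≈ 88.69°
pole (1 + j175·0.1) = 1 + j17.5 → |·| ≈ 17.529, ∠ ≈ 86.73°
|L| = 200 · 2.4052 / (43.761 · 17.529) ≈ 0.6271
Gain = 20 log₁₀(0.6271) ≈ -4.05 dB
∠L = (65.43°) − (88.69° + 86.73°) = -109.99°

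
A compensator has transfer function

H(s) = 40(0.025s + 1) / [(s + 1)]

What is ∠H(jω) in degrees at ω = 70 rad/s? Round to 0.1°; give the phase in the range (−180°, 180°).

At ω = 70 rad/s:
zero (1 + j70·0.025) = 1 + j1.75 → |·| ≈ 2.0156, ∠ ≈ 60.26°
pole (1 + j70·1) = 1 + j70 → |·| ≈ 70.007, ∠ ≈ 89.18°
∠H = (60.26°) − (89.18°) = -28.92°

-28.9°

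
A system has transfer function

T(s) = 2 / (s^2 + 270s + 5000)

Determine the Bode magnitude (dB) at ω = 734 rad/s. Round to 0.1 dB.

Substitute s = j734:
Numerator: 2 = 2 + j0
Denominator: (j734)^2 + 270(j734) + 5000 = -533756 + j198180
|N| = √(2² + 0²) ≈ 2, ∠N ≈ 0.00°
|D| = √(533756² + 198180²) ≈ 5.6936e+05, ∠D ≈ 159.63°
|T| = 2 / 5.6936e+05 ≈ 3.5127e-06
Gain = 20 log₁₀(3.5127e-06) ≈ -109.09 dB

-109.1 dB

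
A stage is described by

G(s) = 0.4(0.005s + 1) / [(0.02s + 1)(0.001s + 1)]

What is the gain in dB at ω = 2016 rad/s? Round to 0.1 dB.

At ω = 2016 rad/s:
zero (1 + j2016·0.005) = 1 + j10.08 → |·| ≈ 10.129, ∠ ≈ 84.33°
pole (1 + j2016·0.02) = 1 + j40.32 → |·| ≈ 40.332, ∠ ≈ 88.58°
pole (1 + j2016·0.001) = 1 + j2.016 → |·| ≈ 2.2504, ∠ ≈ 63.62°
|G| = 0.4 · 10.129 / (40.332 · 2.2504) ≈ 0.044639
Gain = 20 log₁₀(0.044639) ≈ -27.01 dB

-27.0 dB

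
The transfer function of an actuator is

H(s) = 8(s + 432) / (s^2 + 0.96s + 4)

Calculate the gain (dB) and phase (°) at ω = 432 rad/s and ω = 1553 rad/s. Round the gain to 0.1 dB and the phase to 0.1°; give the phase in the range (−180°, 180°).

ω = 432: -31.6 dB, -134.9°; ω = 1553: -45.4 dB, -105.5°

At s = jω = j432:
zero (s+432): 432 + j432 → |·| = √(432²+432²) = √373248 ≈ 610.94, ∠ = arctan(432/432) ≈ 45.00°
quadratic: (j432)² + 0.96·j432 + 4 = -186620 + j414.72 → |·| ≈ 1.8662e+05, ∠ ≈ 179.87°
|H| = 8 · 610.94 / 1.8662e+05 ≈ 0.02619
Gain = 20 log₁₀(0.02619) ≈ -31.64 dB
∠H = 45.00° − 179.87° = -134.87°

At s = jω = j1553:
zero (s+432): 432 + j1553 → |·| = √(432²+1553²) = √2598433 ≈ 1612, ∠ = arctan(1553/432) ≈ 74.45°
quadratic: (j1553)² + 0.96·j1553 + 4 = -2411805 + j1490.88 → |·| ≈ 2.4118e+06, ∠ ≈ 179.96°
|H| = 8 · 1612 / 2.4118e+06 ≈ 0.005347
Gain = 20 log₁₀(0.005347) ≈ -45.44 dB
∠H = 74.45° − 179.96° = -105.51°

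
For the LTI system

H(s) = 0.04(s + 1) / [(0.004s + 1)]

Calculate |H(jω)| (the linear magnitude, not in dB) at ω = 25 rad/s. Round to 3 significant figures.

At ω = 25 rad/s:
zero (1 + j25·1) = 1 + j25 → |·| ≈ 25.02, ∠ ≈ 87.71°
pole (1 + j25·0.004) = 1 + j0.1 → |·| ≈ 1.005, ∠ ≈ 5.71°
|H| = 0.04 · 25.02 / (1.005) ≈ 0.99582

0.996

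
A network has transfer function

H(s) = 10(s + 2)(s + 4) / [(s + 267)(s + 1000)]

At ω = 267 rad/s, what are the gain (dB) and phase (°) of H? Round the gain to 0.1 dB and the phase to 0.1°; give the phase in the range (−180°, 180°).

At s = jω = j267:
zero (s+2): 2 + j267 → |·| = √(2²+267²) = √71293 ≈ 267.01, ∠ = arctan(267/2) ≈ 89.57°
zero (s+4): 4 + j267 → |·| = √(4²+267²) = √71305 ≈ 267.03, ∠ = arctan(267/4) ≈ 89.14°
pole (s+267): 267 + j267 → |·| = √(267²+267²) = √142578 ≈ 377.6, ∠ = arctan(267/267) ≈ 45.00°
pole (s+1000): 1000 + j267 → |·| = √(1000²+267²) = √1071289 ≈ 1035, ∠ = arctan(267/1000) ≈ 14.95°
|H| = 10 · 71300 / 3.9082e+05 ≈ 1.8244
Gain = 20 log₁₀(1.8244) ≈ 5.22 dB
∠H = 178.71° − 59.95° = 118.76°

5.2 dB, 118.8°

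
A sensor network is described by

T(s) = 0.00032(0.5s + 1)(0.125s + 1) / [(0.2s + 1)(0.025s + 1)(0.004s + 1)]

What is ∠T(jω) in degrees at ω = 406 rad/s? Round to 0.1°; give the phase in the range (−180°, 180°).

At ω = 406 rad/s:
zero (1 + j406·0.5) = 1 + j203 → |·| ≈ 203, ∠ ≈ 89.72°
zero (1 + j406·0.125) = 1 + j50.75 → |·| ≈ 50.76, ∠ ≈ 88.87°
pole (1 + j406·0.2) = 1 + j81.2 → |·| ≈ 81.206, ∠ ≈ 89.29°
pole (1 + j406·0.025) = 1 + j10.15 → |·| ≈ 10.199, ∠ ≈ 84.37°
pole (1 + j406·0.004) = 1 + j1.624 → |·| ≈ 1.9072, ∠ ≈ 58.38°
∠T = (89.72° + 88.87°) − (89.29° + 84.37° + 58.38°) = -53.45°

-53.5°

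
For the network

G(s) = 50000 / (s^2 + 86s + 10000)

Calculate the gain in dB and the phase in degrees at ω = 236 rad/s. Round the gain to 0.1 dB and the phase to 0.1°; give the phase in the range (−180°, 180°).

At s = jω = j236:
quadratic: (j236)² + 86·j236 + 10000 = -45696 + j20296 → |·| ≈ 50001, ∠ ≈ 156.05°
|G| = 50000 / 50001 ≈ 0.99998
Gain = 20 log₁₀(0.99998) ≈ -0.00 dB
∠G = 0.00° − 156.05° = -156.05°

-0.0 dB, -156.1°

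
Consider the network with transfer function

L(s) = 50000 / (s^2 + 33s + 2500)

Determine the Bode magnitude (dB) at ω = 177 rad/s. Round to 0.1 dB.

4.6 dB

At s = jω = j177:
quadratic: (j177)² + 33·j177 + 2500 = -28829 + j5841 → |·| ≈ 29415, ∠ ≈ 168.55°
|L| = 50000 / 29415 ≈ 1.6998
Gain = 20 log₁₀(1.6998) ≈ 4.61 dB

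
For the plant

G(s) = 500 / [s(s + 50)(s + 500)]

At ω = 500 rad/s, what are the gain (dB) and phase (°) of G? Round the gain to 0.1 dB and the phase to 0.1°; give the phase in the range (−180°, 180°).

-111.0 dB, 140.7°

At s = jω = j500:
pole (s+50): 50 + j500 → |·| = √(50²+500²) = √252500 ≈ 502.49, ∠ = arctan(500/50) ≈ 84.29°
pole (s+500): 500 + j500 → |·| = √(500²+500²) = √500000 ≈ 707.11, ∠ = arctan(500/500) ≈ 45.00°
pole at origin: |s| = 500, ∠ = 90.00° (in denominator)
|G| = 500 / 1.7766e+08 ≈ 2.8144e-06
Gain = 20 log₁₀(2.8144e-06) ≈ -111.01 dB
∠G = 0.00° − 219.29° = -219.29° ≡ 140.71° (principal value)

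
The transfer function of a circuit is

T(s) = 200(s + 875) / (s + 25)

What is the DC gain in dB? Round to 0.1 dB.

T(0) = 200·875 / (25) = 7000
20 log₁₀(7000) ≈ 76.90 dB

76.9 dB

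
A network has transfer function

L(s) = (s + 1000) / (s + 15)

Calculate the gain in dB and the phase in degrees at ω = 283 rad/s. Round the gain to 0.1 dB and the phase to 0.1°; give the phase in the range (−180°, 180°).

At s = jω = j283:
zero (s+1000): 1000 + j283 → |·| = √(1000²+283²) = √1080089 ≈ 1039.3, ∠ = arctan(283/1000) ≈ 15.80°
pole (s+15): 15 + j283 → |·| = √(15²+283²) = √80314 ≈ 283.4, ∠ = arctan(283/15) ≈ 86.97°
|L| = 1 · 1039.3 / 283.4 ≈ 3.6673
Gain = 20 log₁₀(3.6673) ≈ 11.29 dB
∠L = 15.80° − 86.97° = -71.17°

11.3 dB, -71.2°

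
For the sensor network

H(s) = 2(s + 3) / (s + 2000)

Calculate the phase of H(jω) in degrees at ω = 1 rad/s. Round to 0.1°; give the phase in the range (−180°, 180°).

18.4°

At s = jω = j1:
zero (s+3): 3 + j1 → |·| = √(3²+1²) = √10 ≈ 3.1623, ∠ = arctan(1/3) ≈ 18.43°
pole (s+2000): 2000 + j1 → |·| = √(2000²+1²) = √4000001 ≈ 2000, ∠ = arctan(1/2000) ≈ 0.03°
∠H = 18.43° − 0.03° = 18.40°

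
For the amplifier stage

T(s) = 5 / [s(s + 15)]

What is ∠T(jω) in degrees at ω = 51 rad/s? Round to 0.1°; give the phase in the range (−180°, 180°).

-163.6°

At s = jω = j51:
pole (s+15): 15 + j51 → |·| = √(15²+51²) = √2826 ≈ 53.16, ∠ = arctan(51/15) ≈ 73.61°
pole at origin: |s| = 51, ∠ = 90.00° (in denominator)
∠T = 0.00° − 163.61° = -163.61°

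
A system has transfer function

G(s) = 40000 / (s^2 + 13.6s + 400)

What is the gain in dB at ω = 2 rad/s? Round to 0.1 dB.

40.1 dB

At s = jω = j2:
quadratic: (j2)² + 13.6·j2 + 400 = 396 + j27.2 → |·| ≈ 396.93, ∠ ≈ 3.93°
|G| = 40000 / 396.93 ≈ 100.77
Gain = 20 log₁₀(100.77) ≈ 40.07 dB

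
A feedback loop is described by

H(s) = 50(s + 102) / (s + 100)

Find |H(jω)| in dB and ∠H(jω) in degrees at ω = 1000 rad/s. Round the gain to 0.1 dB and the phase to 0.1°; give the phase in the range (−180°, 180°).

At s = jω = j1000:
zero (s+102): 102 + j1000 → |·| = √(102²+1000²) = √1010404 ≈ 1005.2, ∠ = arctan(1000/102) ≈ 84.18°
pole (s+100): 100 + j1000 → |·| = √(100²+1000²) = √1010000 ≈ 1005, ∠ = arctan(1000/100) ≈ 84.29°
|H| = 50 · 1005.2 / 1005 ≈ 50.01
Gain = 20 log₁₀(50.01) ≈ 33.98 dB
∠H = 84.18° − 84.29° = -0.11°

34.0 dB, -0.1°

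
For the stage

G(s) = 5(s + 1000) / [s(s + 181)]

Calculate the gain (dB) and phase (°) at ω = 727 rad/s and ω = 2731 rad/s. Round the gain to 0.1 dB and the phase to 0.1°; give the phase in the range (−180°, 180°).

At s = jω = j727:
zero (s+1000): 1000 + j727 → |·| = √(1000²+727²) = √1528529 ≈ 1236.3, ∠ = arctan(727/1000) ≈ 36.02°
pole (s+181): 181 + j727 → |·| = √(181²+727²) = √561290 ≈ 749.19, ∠ = arctan(727/181) ≈ 76.02°
pole at origin: |s| = 727, ∠ = 90.00° (in denominator)
|G| = 5 · 1236.3 / 5.4466e+05 ≈ 0.011349
Gain = 20 log₁₀(0.011349) ≈ -38.90 dB
∠G = 36.02° − 166.02° = -130.00°

At s = jω = j2731:
zero (s+1000): 1000 + j2731 → |·| = √(1000²+2731²) = √8458361 ≈ 2908.3, ∠ = arctan(2731/1000) ≈ 69.89°
pole (s+181): 181 + j2731 → |·| = √(181²+2731²) = √7491122 ≈ 2737, ∠ = arctan(2731/181) ≈ 86.21°
pole at origin: |s| = 2731, ∠ = 90.00° (in denominator)
|G| = 5 · 2908.3 / 7.4747e+06 ≈ 0.0019454
Gain = 20 log₁₀(0.0019454) ≈ -54.22 dB
∠G = 69.89° − 176.21° = -106.32°

ω = 727: -38.9 dB, -130.0°; ω = 2731: -54.2 dB, -106.3°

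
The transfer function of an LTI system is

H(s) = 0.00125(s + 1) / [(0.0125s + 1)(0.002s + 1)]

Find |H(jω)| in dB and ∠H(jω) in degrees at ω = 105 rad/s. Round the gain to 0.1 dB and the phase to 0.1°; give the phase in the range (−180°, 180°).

At ω = 105 rad/s:
zero (1 + j105·1) = 1 + j105 → |·| ≈ 105, ∠ ≈ 89.45°
pole (1 + j105·0.0125) = 1 + j1.3125 → |·| ≈ 1.65, ∠ ≈ 52.70°
pole (1 + j105·0.002) = 1 + j0.21 → |·| ≈ 1.0218, ∠ ≈ 11.86°
|H| = 0.00125 · 105 / (1.65 · 1.0218) ≈ 0.077848
Gain = 20 log₁₀(0.077848) ≈ -22.18 dB
∠H = (89.45°) − (52.70° + 11.86°) = 24.89°

-22.2 dB, 24.9°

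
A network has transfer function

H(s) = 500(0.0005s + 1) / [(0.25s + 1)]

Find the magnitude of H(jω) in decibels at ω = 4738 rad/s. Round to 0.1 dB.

0.7 dB

At ω = 4738 rad/s:
zero (1 + j4738·0.0005) = 1 + j2.369 → |·| ≈ 2.5714, ∠ ≈ 67.11°
pole (1 + j4738·0.25) = 1 + j1184.5 → |·| ≈ 1184.5, ∠ ≈ 89.95°
|H| = 500 · 2.5714 / (1184.5) ≈ 1.0854
Gain = 20 log₁₀(1.0854) ≈ 0.71 dB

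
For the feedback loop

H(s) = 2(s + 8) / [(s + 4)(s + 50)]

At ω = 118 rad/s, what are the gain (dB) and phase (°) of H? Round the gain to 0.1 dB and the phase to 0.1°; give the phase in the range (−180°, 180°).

-36.1 dB, -69.0°

At s = jω = j118:
zero (s+8): 8 + j118 → |·| = √(8²+118²) = √13988 ≈ 118.27, ∠ = arctan(118/8) ≈ 86.12°
pole (s+4): 4 + j118 → |·| = √(4²+118²) = √13940 ≈ 118.07, ∠ = arctan(118/4) ≈ 88.06°
pole (s+50): 50 + j118 → |·| = √(50²+118²) = √16424 ≈ 128.16, ∠ = arctan(118/50) ≈ 67.04°
|H| = 2 · 118.27 / 15132 ≈ 0.015632
Gain = 20 log₁₀(0.015632) ≈ -36.12 dB
∠H = 86.12° − 155.10° = -68.98°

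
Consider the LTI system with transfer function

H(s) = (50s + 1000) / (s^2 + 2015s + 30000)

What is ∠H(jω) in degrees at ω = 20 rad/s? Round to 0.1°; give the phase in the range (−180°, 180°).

Substitute s = j20:
Numerator: 50(j20) + 1000 = 1000 + j1000
Denominator: (j20)^2 + 2015(j20) + 30000 = 29600 + j40300
|N| = √(1000² + 1000²) ≈ 1414.2, ∠N ≈ 45.00°
|D| = √(29600² + 40300²) ≈ 50002, ∠D ≈ 53.70°
∠H = 45.00° − 53.70° = -8.70°

-8.7°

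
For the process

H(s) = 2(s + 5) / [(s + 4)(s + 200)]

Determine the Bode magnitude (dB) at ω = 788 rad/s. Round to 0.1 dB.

At s = jω = j788:
zero (s+5): 5 + j788 → |·| = √(5²+788²) = √620969 ≈ 788.02, ∠ = arctan(788/5) ≈ 89.64°
pole (s+4): 4 + j788 → |·| = √(4²+788²) = √620960 ≈ 788.01, ∠ = arctan(788/4) ≈ 89.71°
pole (s+200): 200 + j788 → |·| = √(200²+788²) = √660944 ≈ 812.98, ∠ = arctan(788/200) ≈ 75.76°
|H| = 2 · 788.02 / 6.4064e+05 ≈ 0.0024601
Gain = 20 log₁₀(0.0024601) ≈ -52.18 dB

-52.2 dB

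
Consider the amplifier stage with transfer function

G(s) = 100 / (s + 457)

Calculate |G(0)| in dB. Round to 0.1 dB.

-13.2 dB

G(0) = 100 / 457 ≈ 0.21882
20 log₁₀(0.21882) ≈ -13.20 dB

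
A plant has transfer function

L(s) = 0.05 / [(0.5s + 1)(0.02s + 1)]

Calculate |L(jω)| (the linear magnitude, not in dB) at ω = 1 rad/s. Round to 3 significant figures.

0.0447

At ω = 1 rad/s:
pole (1 + j1·0.5) = 1 + j0.5 → |·| ≈ 1.118, ∠ ≈ 26.57°
pole (1 + j1·0.02) = 1 + j0.02 → |·| ≈ 1.0002, ∠ ≈ 1.15°
|L| = 0.05 · 1 / (1.118 · 1.0002) ≈ 0.044714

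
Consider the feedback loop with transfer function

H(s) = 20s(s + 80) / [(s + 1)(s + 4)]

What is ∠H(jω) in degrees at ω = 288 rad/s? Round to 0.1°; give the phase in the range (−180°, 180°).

At s = jω = j288:
zero (s+80): 80 + j288 → |·| = √(80²+288²) = √89344 ≈ 298.9, ∠ = arctan(288/80) ≈ 74.48°
zero at origin: s = j288 → |·| = 288, ∠ = 90.00°
pole (s+1): 1 + j288 → |·| = √(1²+288²) = √82945 ≈ 288, ∠ = arctan(288/1) ≈ 89.80°
pole (s+4): 4 + j288 → |·| = √(4²+288²) = √82960 ≈ 288.03, ∠ = arctan(288/4) ≈ 89.20°
∠H = 164.48° − 179.00° = -14.52°

-14.5°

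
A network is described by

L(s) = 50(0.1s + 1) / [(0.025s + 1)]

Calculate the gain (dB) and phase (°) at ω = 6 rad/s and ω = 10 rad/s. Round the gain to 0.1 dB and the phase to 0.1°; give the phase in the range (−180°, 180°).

ω = 6: 35.2 dB, 22.4°; ω = 10: 36.7 dB, 31.0°

At ω = 6 rad/s:
zero (1 + j6·0.1) = 1 + j0.6 → |·| ≈ 1.1662, ∠ ≈ 30.96°
pole (1 + j6·0.025) = 1 + j0.15 → |·| ≈ 1.0112, ∠ ≈ 8.53°
|L| = 50 · 1.1662 / (1.0112) ≈ 57.664
Gain = 20 log₁₀(57.664) ≈ 35.22 dB
∠L = (30.96°) − (8.53°) = 22.43°

At ω = 10 rad/s:
zero (1 + j10·0.1) = 1 + j1 → |·| ≈ 1.4142, ∠ ≈ 45.00°
pole (1 + j10·0.025) = 1 + j0.25 → |·| ≈ 1.0308, ∠ ≈ 14.04°
|L| = 50 · 1.4142 / (1.0308) ≈ 68.597
Gain = 20 log₁₀(68.597) ≈ 36.73 dB
∠L = (45.00°) − (14.04°) = 30.96°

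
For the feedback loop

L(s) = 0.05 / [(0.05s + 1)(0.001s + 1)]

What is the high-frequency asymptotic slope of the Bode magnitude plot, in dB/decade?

Each pole contributes −20 dB/decade at high frequency; each zero contributes +20 dB/decade.
Net: 0 zero(s) − 2 pole(s) → -40 dB/decade.

-40 dB/decade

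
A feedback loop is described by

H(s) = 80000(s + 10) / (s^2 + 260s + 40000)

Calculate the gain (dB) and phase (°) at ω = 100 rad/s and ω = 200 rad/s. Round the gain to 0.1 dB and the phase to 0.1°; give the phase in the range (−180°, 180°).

ω = 100: 46.1 dB, 43.4°; ω = 200: 49.8 dB, -2.9°

At s = jω = j100:
zero (s+10): 10 + j100 → |·| = √(10²+100²) = √10100 ≈ 100.5, ∠ = arctan(100/10) ≈ 84.29°
quadratic: (j100)² + 260·j100 + 40000 = 30000 + j26000 → |·| ≈ 39699, ∠ ≈ 40.91°
|H| = 80000 · 100.5 / 39699 ≈ 202.52
Gain = 20 log₁₀(202.52) ≈ 46.13 dB
∠H = 84.29° − 40.91° = 43.38°

At s = jω = j200:
zero (s+10): 10 + j200 → |·| = √(10²+200²) = √40100 ≈ 200.25, ∠ = arctan(200/10) ≈ 87.14°
quadratic: (j200)² + 260·j200 + 40000 = 0 + j52000 → |·| ≈ 52000, ∠ ≈ 90.00°
|H| = 80000 · 200.25 / 52000 ≈ 308.08
Gain = 20 log₁₀(308.08) ≈ 49.77 dB
∠H = 87.14° − 90.00° = -2.86°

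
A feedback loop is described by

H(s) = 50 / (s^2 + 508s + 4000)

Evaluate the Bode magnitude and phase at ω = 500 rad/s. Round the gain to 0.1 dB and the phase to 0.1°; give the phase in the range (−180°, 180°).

-77.0 dB, -134.1°

Substitute s = j500:
Numerator: 50 = 50 + j0
Denominator: (j500)^2 + 508(j500) + 4000 = -246000 + j254000
|N| = √(50² + 0²) ≈ 50, ∠N ≈ 0.00°
|D| = √(246000² + 254000²) ≈ 3.536e+05, ∠D ≈ 134.08°
|H| = 50 / 3.536e+05 ≈ 0.0001414
Gain = 20 log₁₀(0.0001414) ≈ -76.99 dB
∠H = 0.00° − 134.08° = -134.08°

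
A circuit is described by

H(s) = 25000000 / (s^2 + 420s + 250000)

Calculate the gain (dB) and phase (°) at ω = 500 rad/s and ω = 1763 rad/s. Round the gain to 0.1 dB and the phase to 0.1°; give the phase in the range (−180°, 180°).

At s = jω = j500:
quadratic: (j500)² + 420·j500 + 250000 = 0 + j210000 → |·| ≈ 2.1e+05, ∠ ≈ 90.00°
|H| = 25000000 / 2.1e+05 ≈ 119.05
Gain = 20 log₁₀(119.05) ≈ 41.51 dB
∠H = 0.00° − 90.00° = -90.00°

At s = jω = j1763:
quadratic: (j1763)² + 420·j1763 + 250000 = -2858169 + j740460 → |·| ≈ 2.9525e+06, ∠ ≈ 165.48°
|H| = 25000000 / 2.9525e+06 ≈ 8.4674
Gain = 20 log₁₀(8.4674) ≈ 18.56 dB
∠H = 0.00° − 165.48° = -165.48°

ω = 500: 41.5 dB, -90.0°; ω = 1763: 18.6 dB, -165.5°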